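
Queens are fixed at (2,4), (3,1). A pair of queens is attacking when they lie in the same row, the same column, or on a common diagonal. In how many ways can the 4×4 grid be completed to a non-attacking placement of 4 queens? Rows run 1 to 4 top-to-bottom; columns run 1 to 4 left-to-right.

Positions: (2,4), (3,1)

1

Branch on row 1: col 2 → 1.
Sum: 1 = 1.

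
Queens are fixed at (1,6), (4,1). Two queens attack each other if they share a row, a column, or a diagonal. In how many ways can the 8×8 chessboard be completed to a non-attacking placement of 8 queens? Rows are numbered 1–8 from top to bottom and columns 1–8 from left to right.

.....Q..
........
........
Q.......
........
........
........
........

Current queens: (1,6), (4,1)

Branch on row 2: col 2 → 2; col 4 → 2; col 8 → 0.
Sum: 2 + 2 + 0 = 4.

4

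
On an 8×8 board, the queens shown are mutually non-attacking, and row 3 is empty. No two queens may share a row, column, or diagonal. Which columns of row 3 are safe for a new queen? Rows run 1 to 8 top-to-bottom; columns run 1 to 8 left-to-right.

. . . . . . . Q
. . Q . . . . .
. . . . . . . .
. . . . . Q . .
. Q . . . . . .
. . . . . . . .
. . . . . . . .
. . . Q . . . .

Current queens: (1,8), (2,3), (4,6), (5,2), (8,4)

columns 1

(1,8) attacks row 3 at column 8 and diagonals 6.
(2,3) attacks row 3 at column 3 and diagonals 2, 4.
(4,6) attacks row 3 at column 6 and diagonals 5, 7.
(5,2) attacks row 3 at column 2 and diagonals 4.
(8,4) attacks row 3 at column 4.
Attacked columns: {2, 3, 4, 5, 6, 7, 8}. Safe: {1}.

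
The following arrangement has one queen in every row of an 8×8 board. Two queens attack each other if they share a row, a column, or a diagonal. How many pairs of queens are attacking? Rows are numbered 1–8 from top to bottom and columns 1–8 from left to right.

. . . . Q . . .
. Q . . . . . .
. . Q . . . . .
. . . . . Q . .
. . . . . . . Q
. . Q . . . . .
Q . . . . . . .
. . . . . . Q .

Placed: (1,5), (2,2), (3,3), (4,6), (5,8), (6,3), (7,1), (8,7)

3

Same column: (3,3)–(6,3) (column 3).
Same diagonal: (1,5)–(3,3) (|1−3| = |5−3| = 2); (2,2)–(3,3) (|2−3| = |2−3| = 1).
Total attacking pairs: 3.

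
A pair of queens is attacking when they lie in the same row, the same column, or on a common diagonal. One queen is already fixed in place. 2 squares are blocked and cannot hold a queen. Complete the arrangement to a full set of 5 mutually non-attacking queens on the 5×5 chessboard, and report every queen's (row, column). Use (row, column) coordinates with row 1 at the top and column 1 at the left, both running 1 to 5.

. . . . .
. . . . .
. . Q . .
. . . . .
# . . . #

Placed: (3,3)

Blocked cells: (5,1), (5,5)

(1,4) (2,1) (3,3) (4,5) (5,2)

Row 1: attacked by (3,3)→{1,3,5}. Safe: 2, 4. Place at column 4.
Row 2: attacked by (1,4)→{3,4,5}; (3,3)→{2,3,4}. Safe: 1. Place at column 1.
Row 4: attacked by (1,4)→{1,4}; (2,1)→{1,3}; (3,3)→{2,3,4}. Safe: 5. Place at column 5.
Row 5: attacked by (1,4)→{4}; (2,1)→{1,4}; (3,3)→{1,3,5}; (4,5)→{4,5}. Blocked: 1,5. Safe: 2. Place at column 2.
Columns [4, 1, 3, 5, 2], r−c [-3, 1, 0, -1, 3], r+c [5, 3, 6, 9, 7] are all distinct, so no two queens attack.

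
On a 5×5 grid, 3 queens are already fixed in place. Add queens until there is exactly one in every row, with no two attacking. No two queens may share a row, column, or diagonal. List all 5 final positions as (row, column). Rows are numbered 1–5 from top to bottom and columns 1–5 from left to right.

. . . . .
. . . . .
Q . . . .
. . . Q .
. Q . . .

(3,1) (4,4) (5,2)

(1,5) (2,3) (3,1) (4,4) (5,2)

Row 1: attacked by (3,1)→{1,3}; (4,4)→{1,4}; (5,2)→{2}. Safe: 5. Place at column 5.
Row 2: attacked by (1,5)→{4,5}; (3,1)→{1,2}; (4,4)→{2,4}; (5,2)→{2,5}. Safe: 3. Place at column 3.
Columns [5, 3, 1, 4, 2], r−c [-4, -1, 2, 0, 3], r+c [6, 5, 4, 8, 7] are all distinct, so no two queens attack.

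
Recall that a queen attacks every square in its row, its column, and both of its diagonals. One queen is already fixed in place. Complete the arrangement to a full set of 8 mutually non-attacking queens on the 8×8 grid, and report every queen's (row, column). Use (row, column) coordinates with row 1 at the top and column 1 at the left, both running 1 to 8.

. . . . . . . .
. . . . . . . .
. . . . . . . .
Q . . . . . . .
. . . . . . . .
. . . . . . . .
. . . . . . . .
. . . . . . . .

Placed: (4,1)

(1,5) (2,8) (3,4) (4,1) (5,7) (6,2) (7,6) (8,3)

Row 1: attacked by (4,1)→{1,4}. Safe: 2, 3, 5, 6, 7, 8. Place at column 5.
Row 2: attacked by (1,5)→{4,5,6}; (4,1)→{1,3}. Safe: 2, 7, 8. Place at column 8.
Row 3: attacked by (1,5)→{3,5,7}; (2,8)→{7,8}; (4,1)→{1,2}. Safe: 4, 6. Place at column 4.
Row 5: attacked by (1,5)→{1,5}; (2,8)→{5,8}; (3,4)→{2,4,6}; (4,1)→{1,2}. Safe: 3, 7. Place at column 7.
Row 6: attacked by (1,5)→{5}; (2,8)→{4,8}; (3,4)→{1,4,7}; (4,1)→{1,3}; (5,7)→{6,7,8}. Safe: 2. Place at column 2.
Row 7: attacked by (1,5)→{5}; (2,8)→{3,8}; (3,4)→{4,8}; (4,1)→{1,4}; (5,7)→{5,7}; (6,2)→{1,2,3}. Safe: 6. Place at column 6.
Row 8: attacked by (1,5)→{5}; (2,8)→{2,8}; (3,4)→{4}; (4,1)→{1,5}; (5,7)→{4,7}; (6,2)→{2,4}; (7,6)→{5,6,7}. Safe: 3. Place at column 3.
Columns [5, 8, 4, 1, 7, 2, 6, 3], r−c [-4, -6, -1, 3, -2, 4, 1, 5], r+c [6, 10, 7, 5, 12, 8, 13, 11] are all distinct, so no two queens attack.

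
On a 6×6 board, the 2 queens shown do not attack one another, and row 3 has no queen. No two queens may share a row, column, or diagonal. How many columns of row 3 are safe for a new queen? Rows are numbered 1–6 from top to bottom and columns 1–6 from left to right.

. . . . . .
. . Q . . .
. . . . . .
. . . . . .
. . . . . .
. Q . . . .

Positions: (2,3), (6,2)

(2,3) attacks row 3 at column 3 and diagonals 2, 4.
(6,2) attacks row 3 at column 2 and diagonals 5.
Attacked columns: {2, 3, 4, 5}. Safe: {1, 6}.

2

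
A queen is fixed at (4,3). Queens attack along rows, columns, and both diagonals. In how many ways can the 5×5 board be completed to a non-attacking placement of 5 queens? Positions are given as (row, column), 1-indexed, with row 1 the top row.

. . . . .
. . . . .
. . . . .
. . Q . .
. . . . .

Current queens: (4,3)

2

Branch on row 1: col 1 → 0; col 2 → 1; col 4 → 1; col 5 → 0.
Sum: 0 + 1 + 1 + 0 = 2.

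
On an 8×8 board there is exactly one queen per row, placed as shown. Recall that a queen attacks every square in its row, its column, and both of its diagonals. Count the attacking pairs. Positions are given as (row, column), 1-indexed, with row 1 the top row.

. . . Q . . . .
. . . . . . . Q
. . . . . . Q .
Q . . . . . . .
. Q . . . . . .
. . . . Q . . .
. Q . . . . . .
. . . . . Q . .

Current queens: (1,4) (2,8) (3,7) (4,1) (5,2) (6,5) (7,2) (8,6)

Same column: (5,2)–(7,2) (column 2).
Same diagonal: (1,4)–(4,1) (|1−4| = |4−1| = 3); (2,8)–(3,7) (|2−3| = |8−7| = 1); (4,1)–(5,2) (|4−5| = |1−2| = 1).
Total attacking pairs: 4.

4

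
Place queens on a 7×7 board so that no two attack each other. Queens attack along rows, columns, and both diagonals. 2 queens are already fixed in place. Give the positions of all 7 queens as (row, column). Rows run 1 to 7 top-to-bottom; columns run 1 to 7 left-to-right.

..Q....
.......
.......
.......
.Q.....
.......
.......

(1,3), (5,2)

Row 2: attacked by (1,3)→{2,3,4}; (5,2)→{2,5}. Safe: 1, 6, 7. Place at column 1.
Row 3: attacked by (1,3)→{1,3,5}; (2,1)→{1,2}; (5,2)→{2,4}. Safe: 6, 7. Place at column 6.
Row 4: attacked by (1,3)→{3,6}; (2,1)→{1,3}; (3,6)→{5,6,7}; (5,2)→{1,2,3}. Safe: 4. Place at column 4.
Row 6: attacked by (1,3)→{3}; (2,1)→{1,5}; (3,6)→{3,6}; (4,4)→{2,4,6}; (5,2)→{1,2,3}. Safe: 7. Place at column 7.
Row 7: attacked by (1,3)→{3}; (2,1)→{1,6}; (3,6)→{2,6}; (4,4)→{1,4,7}; (5,2)→{2,4}; (6,7)→{6,7}. Safe: 5. Place at column 5.
Columns [3, 1, 6, 4, 2, 7, 5], r−c [-2, 1, -3, 0, 3, -1, 2], r+c [4, 3, 9, 8, 7, 13, 12] are all distinct, so no two queens attack.

(1,3) (2,1) (3,6) (4,4) (5,2) (6,7) (7,5)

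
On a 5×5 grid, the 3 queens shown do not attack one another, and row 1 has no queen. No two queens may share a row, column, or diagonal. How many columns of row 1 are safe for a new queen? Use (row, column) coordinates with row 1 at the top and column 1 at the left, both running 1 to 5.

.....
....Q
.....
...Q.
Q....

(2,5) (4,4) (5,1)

2

(2,5) attacks row 1 at column 5 and diagonals 4.
(4,4) attacks row 1 at column 4 and diagonals 1.
(5,1) attacks row 1 at column 1 and diagonals 5.
Attacked columns: {1, 4, 5}. Safe: {2, 3}.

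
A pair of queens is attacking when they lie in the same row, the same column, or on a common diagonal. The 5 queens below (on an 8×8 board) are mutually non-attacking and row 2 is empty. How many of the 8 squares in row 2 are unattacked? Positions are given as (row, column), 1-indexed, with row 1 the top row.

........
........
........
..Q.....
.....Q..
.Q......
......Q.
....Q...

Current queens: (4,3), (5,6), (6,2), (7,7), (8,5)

(4,3) attacks row 2 at column 3 and diagonals 1, 5.
(5,6) attacks row 2 at column 6 and diagonals 3.
(6,2) attacks row 2 at column 2 and diagonals 6.
(7,7) attacks row 2 at column 7 and diagonals 2.
(8,5) attacks row 2 at column 5.
Attacked columns: {1, 2, 3, 5, 6, 7}. Safe: {4, 8}.

2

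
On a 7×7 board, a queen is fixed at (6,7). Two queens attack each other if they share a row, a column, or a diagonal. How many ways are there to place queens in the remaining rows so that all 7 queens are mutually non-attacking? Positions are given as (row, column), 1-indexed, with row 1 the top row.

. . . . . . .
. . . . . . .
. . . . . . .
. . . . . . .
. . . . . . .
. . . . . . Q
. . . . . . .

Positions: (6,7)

7

Branch on row 1: col 1 → 1; col 3 → 2; col 4 → 2; col 5 → 1; col 6 → 1.
Sum: 1 + 2 + 2 + 1 + 1 = 7.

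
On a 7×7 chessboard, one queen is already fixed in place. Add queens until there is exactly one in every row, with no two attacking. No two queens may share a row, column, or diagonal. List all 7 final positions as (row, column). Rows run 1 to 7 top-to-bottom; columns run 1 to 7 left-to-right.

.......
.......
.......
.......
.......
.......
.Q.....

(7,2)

(1,7) (2,5) (3,3) (4,1) (5,6) (6,4) (7,2)

Row 1: attacked by (7,2)→{2}. Safe: 1, 3, 4, 5, 6, 7. Place at column 7.
Row 2: attacked by (1,7)→{6,7}; (7,2)→{2,7}. Safe: 1, 3, 4, 5. Place at column 5.
Row 3: attacked by (1,7)→{5,7}; (2,5)→{4,5,6}; (7,2)→{2,6}. Safe: 1, 3. Place at column 3.
Row 4: attacked by (1,7)→{4,7}; (2,5)→{3,5,7}; (3,3)→{2,3,4}; (7,2)→{2,5}. Safe: 1, 6. Place at column 1.
Row 5: attacked by (1,7)→{3,7}; (2,5)→{2,5}; (3,3)→{1,3,5}; (4,1)→{1,2}; (7,2)→{2,4}. Safe: 6. Place at column 6.
Row 6: attacked by (1,7)→{2,7}; (2,5)→{1,5}; (3,3)→{3,6}; (4,1)→{1,3}; (5,6)→{5,6,7}; (7,2)→{1,2,3}. Safe: 4. Place at column 4.
Columns [7, 5, 3, 1, 6, 4, 2], r−c [-6, -3, 0, 3, -1, 2, 5], r+c [8, 7, 6, 5, 11, 10, 9] are all distinct, so no two queens attack.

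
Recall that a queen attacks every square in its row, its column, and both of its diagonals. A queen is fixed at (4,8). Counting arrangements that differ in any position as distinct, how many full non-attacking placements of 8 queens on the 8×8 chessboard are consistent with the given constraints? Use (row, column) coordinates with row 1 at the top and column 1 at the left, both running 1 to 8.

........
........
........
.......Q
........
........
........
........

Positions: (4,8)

18

Branch on row 1: col 1 → 1; col 2 → 2; col 3 → 4; col 4 → 5; col 6 → 4; col 7 → 2.
Sum: 1 + 2 + 4 + 5 + 4 + 2 = 18.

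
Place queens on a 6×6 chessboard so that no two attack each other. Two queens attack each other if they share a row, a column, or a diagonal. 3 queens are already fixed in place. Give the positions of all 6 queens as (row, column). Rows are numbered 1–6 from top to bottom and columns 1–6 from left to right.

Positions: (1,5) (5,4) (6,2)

(1,5) (2,3) (3,1) (4,6) (5,4) (6,2)

Row 2: attacked by (1,5)→{4,5,6}; (5,4)→{1,4}; (6,2)→{2,6}. Safe: 3. Place at column 3.
Row 3: attacked by (1,5)→{3,5}; (2,3)→{2,3,4}; (5,4)→{2,4,6}; (6,2)→{2,5}. Safe: 1. Place at column 1.
Row 4: attacked by (1,5)→{2,5}; (2,3)→{1,3,5}; (3,1)→{1,2}; (5,4)→{3,4,5}; (6,2)→{2,4}. Safe: 6. Place at column 6.
Columns [5, 3, 1, 6, 4, 2], r−c [-4, -1, 2, -2, 1, 4], r+c [6, 5, 4, 10, 9, 8] are all distinct, so no two queens attack.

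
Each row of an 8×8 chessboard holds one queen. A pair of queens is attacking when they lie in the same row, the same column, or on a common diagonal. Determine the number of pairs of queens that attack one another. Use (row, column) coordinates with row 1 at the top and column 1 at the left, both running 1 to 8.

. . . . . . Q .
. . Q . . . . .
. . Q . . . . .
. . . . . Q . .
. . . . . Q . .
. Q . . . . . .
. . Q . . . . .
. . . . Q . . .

8

Same column: (2,3)–(3,3) (column 3); (2,3)–(7,3) (column 3); (3,3)–(7,3) (column 3); (4,6)–(5,6) (column 6).
Same diagonal: (1,7)–(6,2) (|1−6| = |7−2| = 5); (2,3)–(5,6) (|2−5| = |3−6| = 3); (4,6)–(7,3) (|4−7| = |6−3| = 3); (6,2)–(7,3) (|6−7| = |2−3| = 1).
Total attacking pairs: 8.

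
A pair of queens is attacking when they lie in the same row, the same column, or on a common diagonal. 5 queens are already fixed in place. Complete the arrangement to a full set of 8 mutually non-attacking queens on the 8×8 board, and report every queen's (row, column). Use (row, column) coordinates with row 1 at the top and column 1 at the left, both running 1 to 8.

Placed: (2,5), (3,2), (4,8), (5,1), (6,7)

(1,3) (2,5) (3,2) (4,8) (5,1) (6,7) (7,4) (8,6)

Row 1: attacked by (2,5)→{4,5,6}; (3,2)→{2,4}; (4,8)→{5,8}; (5,1)→{1,5}; (6,7)→{2,7}. Safe: 3. Place at column 3.
Row 7: attacked by (1,3)→{3}; (2,5)→{5}; (3,2)→{2,6}; (4,8)→{5,8}; (5,1)→{1,3}; (6,7)→{6,7,8}. Safe: 4. Place at column 4.
Row 8: attacked by (1,3)→{3}; (2,5)→{5}; (3,2)→{2,7}; (4,8)→{4,8}; (5,1)→{1,4}; (6,7)→{5,7}; (7,4)→{3,4,5}. Safe: 6. Place at column 6.
Columns [3, 5, 2, 8, 1, 7, 4, 6], r−c [-2, -3, 1, -4, 4, -1, 3, 2], r+c [4, 7, 5, 12, 6, 13, 11, 14] are all distinct, so no two queens attack.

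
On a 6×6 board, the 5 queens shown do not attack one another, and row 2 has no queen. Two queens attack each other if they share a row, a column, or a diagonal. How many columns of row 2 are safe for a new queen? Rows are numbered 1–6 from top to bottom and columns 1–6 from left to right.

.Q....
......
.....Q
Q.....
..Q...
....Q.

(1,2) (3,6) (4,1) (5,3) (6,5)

(1,2) attacks row 2 at column 2 and diagonals 1, 3.
(3,6) attacks row 2 at column 6 and diagonals 5.
(4,1) attacks row 2 at column 1 and diagonals 3.
(5,3) attacks row 2 at column 3 and diagonals 6.
(6,5) attacks row 2 at column 5 and diagonals 1.
Attacked columns: {1, 2, 3, 5, 6}. Safe: {4}.

1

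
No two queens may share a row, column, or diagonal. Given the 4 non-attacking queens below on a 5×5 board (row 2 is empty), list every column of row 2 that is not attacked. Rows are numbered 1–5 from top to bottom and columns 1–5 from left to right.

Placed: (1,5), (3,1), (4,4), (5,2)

columns 3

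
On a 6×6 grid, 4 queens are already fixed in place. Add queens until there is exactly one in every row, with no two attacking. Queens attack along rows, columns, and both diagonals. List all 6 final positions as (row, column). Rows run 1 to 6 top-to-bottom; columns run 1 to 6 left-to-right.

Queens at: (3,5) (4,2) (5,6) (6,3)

(1,4) (2,1) (3,5) (4,2) (5,6) (6,3)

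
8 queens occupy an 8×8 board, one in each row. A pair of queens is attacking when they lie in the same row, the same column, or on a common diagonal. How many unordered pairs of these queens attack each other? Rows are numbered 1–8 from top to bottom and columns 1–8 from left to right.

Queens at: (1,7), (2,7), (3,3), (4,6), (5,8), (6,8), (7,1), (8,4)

4

Same column: (1,7)–(2,7) (column 7); (5,8)–(6,8) (column 8).
Same diagonal: (1,7)–(7,1) (|1−7| = |7−1| = 6); (4,6)–(6,8) (|4−6| = |6−8| = 2).
Total attacking pairs: 4.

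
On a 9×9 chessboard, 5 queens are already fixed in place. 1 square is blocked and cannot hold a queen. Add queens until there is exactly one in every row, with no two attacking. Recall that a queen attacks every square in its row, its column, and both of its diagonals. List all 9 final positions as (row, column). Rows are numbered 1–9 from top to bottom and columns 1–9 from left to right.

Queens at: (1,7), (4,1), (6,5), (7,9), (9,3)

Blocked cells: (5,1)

Row 2: attacked by (1,7)→{6,7,8}; (4,1)→{1,3}; (6,5)→{1,5,9}; (7,9)→{4,9}; (9,3)→{3}. Safe: 2. Place at column 2.
Row 3: attacked by (1,7)→{5,7,9}; (2,2)→{1,2,3}; (4,1)→{1,2}; (6,5)→{2,5,8}; (7,9)→{5,9}; (9,3)→{3,9}. Safe: 4, 6. Place at column 4.
Row 5: attacked by (1,7)→{3,7}; (2,2)→{2,5}; (3,4)→{2,4,6}; (4,1)→{1,2}; (6,5)→{4,5,6}; (7,9)→{7,9}; (9,3)→{3,7}. Blocked: 1. Safe: 8. Place at column 8.
Row 8: attacked by (1,7)→{7}; (2,2)→{2,8}; (3,4)→{4,9}; (4,1)→{1,5}; (5,8)→{5,8}; (6,5)→{3,5,7}; (7,9)→{8,9}; (9,3)→{2,3,4}. Safe: 6. Place at column 6.
Columns [7, 2, 4, 1, 8, 5, 9, 6, 3], r−c [-6, 0, -1, 3, -3, 1, -2, 2, 6], r+c [8, 4, 7, 5, 13, 11, 16, 14, 12] are all distinct, so no two queens attack.

(1,7) (2,2) (3,4) (4,1) (5,8) (6,5) (7,9) (8,6) (9,3)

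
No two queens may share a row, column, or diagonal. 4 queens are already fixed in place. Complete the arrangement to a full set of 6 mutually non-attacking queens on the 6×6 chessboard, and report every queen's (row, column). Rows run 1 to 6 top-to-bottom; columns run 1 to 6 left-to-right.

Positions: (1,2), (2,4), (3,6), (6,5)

(1,2) (2,4) (3,6) (4,1) (5,3) (6,5)

Row 4: attacked by (1,2)→{2,5}; (2,4)→{2,4,6}; (3,6)→{5,6}; (6,5)→{3,5}. Safe: 1. Place at column 1.
Row 5: attacked by (1,2)→{2,6}; (2,4)→{1,4}; (3,6)→{4,6}; (4,1)→{1,2}; (6,5)→{4,5,6}. Safe: 3. Place at column 3.
Columns [2, 4, 6, 1, 3, 5], r−c [-1, -2, -3, 3, 2, 1], r+c [3, 6, 9, 5, 8, 11] are all distinct, so no two queens attack.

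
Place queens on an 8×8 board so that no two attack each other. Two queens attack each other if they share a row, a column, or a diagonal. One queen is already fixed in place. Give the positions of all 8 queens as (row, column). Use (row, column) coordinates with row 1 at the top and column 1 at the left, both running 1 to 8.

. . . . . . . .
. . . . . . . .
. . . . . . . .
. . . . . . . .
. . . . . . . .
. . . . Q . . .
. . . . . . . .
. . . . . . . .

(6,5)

Row 1: attacked by (6,5)→{5}. Safe: 1, 2, 3, 4, 6, 7, 8. Place at column 2.
Row 2: attacked by (1,2)→{1,2,3}; (6,5)→{1,5}. Safe: 4, 6, 7, 8. Place at column 8.
Row 3: attacked by (1,2)→{2,4}; (2,8)→{7,8}; (6,5)→{2,5,8}. Safe: 1, 3, 6. Place at column 6.
Row 4: attacked by (1,2)→{2,5}; (2,8)→{6,8}; (3,6)→{5,6,7}; (6,5)→{3,5,7}. Safe: 1, 4. Place at column 1.
Row 5: attacked by (1,2)→{2,6}; (2,8)→{5,8}; (3,6)→{4,6,8}; (4,1)→{1,2}; (6,5)→{4,5,6}. Safe: 3, 7. Place at column 3.
Row 7: attacked by (1,2)→{2,8}; (2,8)→{3,8}; (3,6)→{2,6}; (4,1)→{1,4}; (5,3)→{1,3,5}; (6,5)→{4,5,6}. Safe: 7. Place at column 7.
Row 8: attacked by (1,2)→{2}; (2,8)→{2,8}; (3,6)→{1,6}; (4,1)→{1,5}; (5,3)→{3,6}; (6,5)→{3,5,7}; (7,7)→{6,7,8}. Safe: 4. Place at column 4.
Columns [2, 8, 6, 1, 3, 5, 7, 4], r−c [-1, -6, -3, 3, 2, 1, 0, 4], r+c [3, 10, 9, 5, 8, 11, 14, 12] are all distinct, so no two queens attack.

(1,2) (2,8) (3,6) (4,1) (5,3) (6,5) (7,7) (8,4)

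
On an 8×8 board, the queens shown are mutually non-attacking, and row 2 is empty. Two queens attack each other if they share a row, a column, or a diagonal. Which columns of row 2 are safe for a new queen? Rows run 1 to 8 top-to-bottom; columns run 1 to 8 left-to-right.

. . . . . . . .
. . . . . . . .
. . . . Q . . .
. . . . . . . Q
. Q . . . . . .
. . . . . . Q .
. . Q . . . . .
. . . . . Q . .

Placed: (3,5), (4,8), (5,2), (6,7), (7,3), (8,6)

columns 1

(3,5) attacks row 2 at column 5 and diagonals 4, 6.
(4,8) attacks row 2 at column 8 and diagonals 6.
(5,2) attacks row 2 at column 2 and diagonals 5.
(6,7) attacks row 2 at column 7 and diagonals 3.
(7,3) attacks row 2 at column 3 and diagonals 8.
(8,6) attacks row 2 at column 6.
Attacked columns: {2, 3, 4, 5, 6, 7, 8}. Safe: {1}.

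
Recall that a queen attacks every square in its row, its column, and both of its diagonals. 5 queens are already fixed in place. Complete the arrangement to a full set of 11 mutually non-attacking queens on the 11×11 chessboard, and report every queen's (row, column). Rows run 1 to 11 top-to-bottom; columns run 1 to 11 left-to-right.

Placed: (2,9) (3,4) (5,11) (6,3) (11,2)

Row 1: attacked by (2,9)→{8,9,10}; (3,4)→{2,4,6}; (5,11)→{7,11}; (6,3)→{3,8}; (11,2)→{2}. Safe: 1, 5. Place at column 1.
Row 4: attacked by (1,1)→{1,4}; (2,9)→{7,9,11}; (3,4)→{3,4,5}; (5,11)→{10,11}; (6,3)→{1,3,5}; (11,2)→{2,9}. Safe: 6, 8. Place at column 6.
Row 7: attacked by (1,1)→{1,7}; (2,9)→{4,9}; (3,4)→{4,8}; (4,6)→{3,6,9}; (5,11)→{9,11}; (6,3)→{2,3,4}; (11,2)→{2,6}. Safe: 5, 10. Place at column 10.
Row 8: attacked by (1,1)→{1,8}; (2,9)→{3,9}; (3,4)→{4,9}; (4,6)→{2,6,10}; (5,11)→{8,11}; (6,3)→{1,3,5}; (7,10)→{9,10,11}; (11,2)→{2,5}. Safe: 7. Place at column 7.
Row 9: attacked by (1,1)→{1,9}; (2,9)→{2,9}; (3,4)→{4,10}; (4,6)→{1,6,11}; (5,11)→{7,11}; (6,3)→{3,6}; (7,10)→{8,10}; (8,7)→{6,7,8}; (11,2)→{2,4}. Safe: 5. Place at column 5.
Row 10: attacked by (1,1)→{1,10}; (2,9)→{1,9}; (3,4)→{4,11}; (4,6)→{6}; (5,11)→{6,11}; (6,3)→{3,7}; (7,10)→{7,10}; (8,7)→{5,7,9}; (9,5)→{4,5,6}; (11,2)→{1,2,3}. Safe: 8. Place at column 8.
Columns [1, 9, 4, 6, 11, 3, 10, 7, 5, 8, 2], r−c [0, -7, -1, -2, -6, 3, -3, 1, 4, 2, 9], r+c [2, 11, 7, 10, 16, 9, 17, 15, 14, 18, 13] are all distinct, so no two queens attack.

(1,1) (2,9) (3,4) (4,6) (5,11) (6,3) (7,10) (8,7) (9,5) (10,8) (11,2)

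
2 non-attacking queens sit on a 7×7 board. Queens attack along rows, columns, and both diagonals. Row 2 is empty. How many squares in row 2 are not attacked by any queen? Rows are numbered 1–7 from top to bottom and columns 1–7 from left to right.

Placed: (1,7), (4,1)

(1,7) attacks row 2 at column 7 and diagonals 6.
(4,1) attacks row 2 at column 1 and diagonals 3.
Attacked columns: {1, 3, 6, 7}. Safe: {2, 4, 5}.

3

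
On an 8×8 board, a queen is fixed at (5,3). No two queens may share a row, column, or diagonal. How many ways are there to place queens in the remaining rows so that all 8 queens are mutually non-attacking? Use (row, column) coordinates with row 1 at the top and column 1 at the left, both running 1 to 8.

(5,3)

Branch on row 1: col 1 → 1; col 2 → 3; col 4 → 0; col 5 → 6; col 6 → 2; col 8 → 0.
Sum: 1 + 3 + 0 + 6 + 2 + 0 = 12.

12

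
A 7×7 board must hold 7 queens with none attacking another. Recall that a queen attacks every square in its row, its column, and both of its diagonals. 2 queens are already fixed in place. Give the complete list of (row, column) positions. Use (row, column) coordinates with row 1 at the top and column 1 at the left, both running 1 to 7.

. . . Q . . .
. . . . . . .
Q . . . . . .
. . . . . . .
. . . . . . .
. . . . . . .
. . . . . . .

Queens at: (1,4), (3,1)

Row 2: attacked by (1,4)→{3,4,5}; (3,1)→{1,2}. Safe: 6, 7. Place at column 6.
Row 4: attacked by (1,4)→{1,4,7}; (2,6)→{4,6}; (3,1)→{1,2}. Safe: 3, 5. Place at column 3.
Row 5: attacked by (1,4)→{4}; (2,6)→{3,6}; (3,1)→{1,3}; (4,3)→{2,3,4}. Safe: 5, 7. Place at column 5.
Row 6: attacked by (1,4)→{4}; (2,6)→{2,6}; (3,1)→{1,4}; (4,3)→{1,3,5}; (5,5)→{4,5,6}. Safe: 7. Place at column 7.
Row 7: attacked by (1,4)→{4}; (2,6)→{1,6}; (3,1)→{1,5}; (4,3)→{3,6}; (5,5)→{3,5,7}; (6,7)→{6,7}. Safe: 2. Place at column 2.
Columns [4, 6, 1, 3, 5, 7, 2], r−c [-3, -4, 2, 1, 0, -1, 5], r+c [5, 8, 4, 7, 10, 13, 9] are all distinct, so no two queens attack.

(1,4) (2,6) (3,1) (4,3) (5,5) (6,7) (7,2)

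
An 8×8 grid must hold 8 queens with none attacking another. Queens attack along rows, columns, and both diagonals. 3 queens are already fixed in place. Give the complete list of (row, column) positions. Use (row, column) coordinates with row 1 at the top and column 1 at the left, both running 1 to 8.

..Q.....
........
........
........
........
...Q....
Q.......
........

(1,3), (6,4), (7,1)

(1,3) (2,7) (3,2) (4,8) (5,6) (6,4) (7,1) (8,5)

Row 2: attacked by (1,3)→{2,3,4}; (6,4)→{4,8}; (7,1)→{1,6}. Safe: 5, 7. Place at column 7.
Row 3: attacked by (1,3)→{1,3,5}; (2,7)→{6,7,8}; (6,4)→{1,4,7}; (7,1)→{1,5}. Safe: 2. Place at column 2.
Row 4: attacked by (1,3)→{3,6}; (2,7)→{5,7}; (3,2)→{1,2,3}; (6,4)→{2,4,6}; (7,1)→{1,4}. Safe: 8. Place at column 8.
Row 5: attacked by (1,3)→{3,7}; (2,7)→{4,7}; (3,2)→{2,4}; (4,8)→{7,8}; (6,4)→{3,4,5}; (7,1)→{1,3}. Safe: 6. Place at column 6.
Row 8: attacked by (1,3)→{3}; (2,7)→{1,7}; (3,2)→{2,7}; (4,8)→{4,8}; (5,6)→{3,6}; (6,4)→{2,4,6}; (7,1)→{1,2}. Safe: 5. Place at column 5.
Columns [3, 7, 2, 8, 6, 4, 1, 5], r−c [-2, -5, 1, -4, -1, 2, 6, 3], r+c [4, 9, 5, 12, 11, 10, 8, 13] are all distinct, so no two queens attack.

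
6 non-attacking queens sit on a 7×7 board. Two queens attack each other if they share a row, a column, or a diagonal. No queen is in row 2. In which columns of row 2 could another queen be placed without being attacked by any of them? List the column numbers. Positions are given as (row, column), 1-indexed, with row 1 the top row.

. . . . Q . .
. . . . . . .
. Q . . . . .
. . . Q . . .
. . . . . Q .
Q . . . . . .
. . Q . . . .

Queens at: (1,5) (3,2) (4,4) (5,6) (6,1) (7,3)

(1,5) attacks row 2 at column 5 and diagonals 4, 6.
(3,2) attacks row 2 at column 2 and diagonals 1, 3.
(4,4) attacks row 2 at column 4 and diagonals 2, 6.
(5,6) attacks row 2 at column 6 and diagonals 3.
(6,1) attacks row 2 at column 1 and diagonals 5.
(7,3) attacks row 2 at column 3.
Attacked columns: {1, 2, 3, 4, 5, 6}. Safe: {7}.

columns 7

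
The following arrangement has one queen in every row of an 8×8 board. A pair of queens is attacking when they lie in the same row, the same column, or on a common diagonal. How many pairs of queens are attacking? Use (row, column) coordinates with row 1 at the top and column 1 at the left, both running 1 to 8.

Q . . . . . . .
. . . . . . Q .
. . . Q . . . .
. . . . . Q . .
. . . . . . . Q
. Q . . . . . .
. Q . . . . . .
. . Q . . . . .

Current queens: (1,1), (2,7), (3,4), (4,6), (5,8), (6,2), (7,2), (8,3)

3

Same column: (6,2)–(7,2) (column 2).
Same diagonal: (2,7)–(7,2) (|2−7| = |7−2| = 5); (7,2)–(8,3) (|7−8| = |2−3| = 1).
Total attacking pairs: 3.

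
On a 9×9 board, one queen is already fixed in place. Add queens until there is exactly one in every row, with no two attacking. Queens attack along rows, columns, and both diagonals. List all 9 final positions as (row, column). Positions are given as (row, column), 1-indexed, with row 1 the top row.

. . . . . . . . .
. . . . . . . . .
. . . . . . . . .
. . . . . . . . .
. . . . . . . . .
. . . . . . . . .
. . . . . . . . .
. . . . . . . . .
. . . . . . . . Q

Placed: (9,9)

Row 1: attacked by (9,9)→{1,9}. Safe: 2, 3, 4, 5, 6, 7, 8. Place at column 7.
Row 2: attacked by (1,7)→{6,7,8}; (9,9)→{2,9}. Safe: 1, 3, 4, 5. Place at column 4.
Row 3: attacked by (1,7)→{5,7,9}; (2,4)→{3,4,5}; (9,9)→{3,9}. Safe: 1, 2, 6, 8. Place at column 2.
Row 4: attacked by (1,7)→{4,7}; (2,4)→{2,4,6}; (3,2)→{1,2,3}; (9,9)→{4,9}. Safe: 5, 8. Place at column 5.
Row 5: attacked by (1,7)→{3,7}; (2,4)→{1,4,7}; (3,2)→{2,4}; (4,5)→{4,5,6}; (9,9)→{5,9}. Safe: 8. Place at column 8.
Row 6: attacked by (1,7)→{2,7}; (2,4)→{4,8}; (3,2)→{2,5}; (4,5)→{3,5,7}; (5,8)→{7,8,9}; (9,9)→{6,9}. Safe: 1. Place at column 1.
Row 7: attacked by (1,7)→{1,7}; (2,4)→{4,9}; (3,2)→{2,6}; (4,5)→{2,5,8}; (5,8)→{6,8}; (6,1)→{1,2}; (9,9)→{7,9}. Safe: 3. Place at column 3.
Row 8: attacked by (1,7)→{7}; (2,4)→{4}; (3,2)→{2,7}; (4,5)→{1,5,9}; (5,8)→{5,8}; (6,1)→{1,3}; (7,3)→{2,3,4}; (9,9)→{8,9}. Safe: 6. Place at column 6.
Columns [7, 4, 2, 5, 8, 1, 3, 6, 9], r−c [-6, -2, 1, -1, -3, 5, 4, 2, 0], r+c [8, 6, 5, 9, 13, 7, 10, 14, 18] are all distinct, so no two queens attack.

(1,7) (2,4) (3,2) (4,5) (5,8) (6,1) (7,3) (8,6) (9,9)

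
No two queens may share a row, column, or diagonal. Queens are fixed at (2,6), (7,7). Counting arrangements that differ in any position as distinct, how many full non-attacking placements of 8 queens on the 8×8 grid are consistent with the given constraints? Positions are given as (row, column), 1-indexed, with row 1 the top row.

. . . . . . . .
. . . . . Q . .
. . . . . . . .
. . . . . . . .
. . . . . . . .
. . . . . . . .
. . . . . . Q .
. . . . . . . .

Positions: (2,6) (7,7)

Branch on row 1: col 2 → 1; col 3 → 4; col 4 → 0; col 8 → 0.
Sum: 1 + 4 + 0 + 0 = 5.

5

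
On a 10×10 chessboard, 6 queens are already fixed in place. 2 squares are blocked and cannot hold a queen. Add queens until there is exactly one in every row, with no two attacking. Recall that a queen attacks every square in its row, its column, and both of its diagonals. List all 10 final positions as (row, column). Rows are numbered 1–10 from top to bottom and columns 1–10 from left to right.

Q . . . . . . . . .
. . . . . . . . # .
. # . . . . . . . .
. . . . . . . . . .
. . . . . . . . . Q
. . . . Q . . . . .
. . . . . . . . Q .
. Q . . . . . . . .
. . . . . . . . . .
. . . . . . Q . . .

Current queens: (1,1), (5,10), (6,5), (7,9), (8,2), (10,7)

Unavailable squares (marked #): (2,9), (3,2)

(1,1) (2,3) (3,6) (4,8) (5,10) (6,5) (7,9) (8,2) (9,4) (10,7)

Row 2: attacked by (1,1)→{1,2}; (5,10)→{7,10}; (6,5)→{1,5,9}; (7,9)→{4,9}; (8,2)→{2,8}; (10,7)→{7}. Blocked: 9. Safe: 3, 6. Place at column 3.
Row 3: attacked by (1,1)→{1,3}; (2,3)→{2,3,4}; (5,10)→{8,10}; (6,5)→{2,5,8}; (7,9)→{5,9}; (8,2)→{2,7}; (10,7)→{7}. Blocked: 2. Safe: 6. Place at column 6.
Row 4: attacked by (1,1)→{1,4}; (2,3)→{1,3,5}; (3,6)→{5,6,7}; (5,10)→{9,10}; (6,5)→{3,5,7}; (7,9)→{6,9}; (8,2)→{2,6}; (10,7)→{1,7}. Safe: 8. Place at column 8.
Row 9: attacked by (1,1)→{1,9}; (2,3)→{3,10}; (3,6)→{6}; (4,8)→{3,8}; (5,10)→{6,10}; (6,5)→{2,5,8}; (7,9)→{7,9}; (8,2)→{1,2,3}; (10,7)→{6,7,8}. Safe: 4. Place at column 4.
Columns [1, 3, 6, 8, 10, 5, 9, 2, 4, 7], r−c [0, -1, -3, -4, -5, 1, -2, 6, 5, 3], r+c [2, 5, 9, 12, 15, 11, 16, 10, 13, 17] are all distinct, so no two queens attack.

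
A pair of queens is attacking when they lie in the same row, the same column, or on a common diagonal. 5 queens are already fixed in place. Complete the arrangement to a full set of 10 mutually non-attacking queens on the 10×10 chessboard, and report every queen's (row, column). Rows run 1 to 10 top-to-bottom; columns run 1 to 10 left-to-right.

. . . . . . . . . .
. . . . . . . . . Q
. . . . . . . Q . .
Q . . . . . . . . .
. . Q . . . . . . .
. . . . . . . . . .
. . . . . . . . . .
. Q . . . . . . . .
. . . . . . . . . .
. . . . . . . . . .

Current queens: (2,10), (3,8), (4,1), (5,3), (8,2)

Row 1: attacked by (2,10)→{9,10}; (3,8)→{6,8,10}; (4,1)→{1,4}; (5,3)→{3,7}; (8,2)→{2,9}. Safe: 5. Place at column 5.
Row 6: attacked by (1,5)→{5,10}; (2,10)→{6,10}; (3,8)→{5,8}; (4,1)→{1,3}; (5,3)→{2,3,4}; (8,2)→{2,4}. Safe: 7, 9. Place at column 9.
Row 7: attacked by (1,5)→{5}; (2,10)→{5,10}; (3,8)→{4,8}; (4,1)→{1,4}; (5,3)→{1,3,5}; (6,9)→{8,9,10}; (8,2)→{1,2,3}. Safe: 6, 7. Place at column 7.
Row 9: attacked by (1,5)→{5}; (2,10)→{3,10}; (3,8)→{2,8}; (4,1)→{1,6}; (5,3)→{3,7}; (6,9)→{6,9}; (7,7)→{5,7,9}; (8,2)→{1,2,3}. Safe: 4. Place at column 4.
Row 10: attacked by (1,5)→{5}; (2,10)→{2,10}; (3,8)→{1,8}; (4,1)→{1,7}; (5,3)→{3,8}; (6,9)→{5,9}; (7,7)→{4,7,10}; (8,2)→{2,4}; (9,4)→{3,4,5}. Safe: 6. Place at column 6.
Columns [5, 10, 8, 1, 3, 9, 7, 2, 4, 6], r−c [-4, -8, -5, 3, 2, -3, 0, 6, 5, 4], r+c [6, 12, 11, 5, 8, 15, 14, 10, 13, 16] are all distinct, so no two queens attack.

(1,5) (2,10) (3,8) (4,1) (5,3) (6,9) (7,7) (8,2) (9,4) (10,6)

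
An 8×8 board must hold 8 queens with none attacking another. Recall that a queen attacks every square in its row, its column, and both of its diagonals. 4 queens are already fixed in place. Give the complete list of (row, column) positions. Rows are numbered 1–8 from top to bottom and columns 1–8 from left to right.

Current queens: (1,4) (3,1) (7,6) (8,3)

(1,4) (2,8) (3,1) (4,5) (5,7) (6,2) (7,6) (8,3)

Row 2: attacked by (1,4)→{3,4,5}; (3,1)→{1,2}; (7,6)→{1,6}; (8,3)→{3}. Safe: 7, 8. Place at column 8.
Row 4: attacked by (1,4)→{1,4,7}; (2,8)→{6,8}; (3,1)→{1,2}; (7,6)→{3,6}; (8,3)→{3,7}. Safe: 5. Place at column 5.
Row 5: attacked by (1,4)→{4,8}; (2,8)→{5,8}; (3,1)→{1,3}; (4,5)→{4,5,6}; (7,6)→{4,6,8}; (8,3)→{3,6}. Safe: 2, 7. Place at column 7.
Row 6: attacked by (1,4)→{4}; (2,8)→{4,8}; (3,1)→{1,4}; (4,5)→{3,5,7}; (5,7)→{6,7,8}; (7,6)→{5,6,7}; (8,3)→{1,3,5}. Safe: 2. Place at column 2.
Columns [4, 8, 1, 5, 7, 2, 6, 3], r−c [-3, -6, 2, -1, -2, 4, 1, 5], r+c [5, 10, 4, 9, 12, 8, 13, 11] are all distinct, so no two queens attack.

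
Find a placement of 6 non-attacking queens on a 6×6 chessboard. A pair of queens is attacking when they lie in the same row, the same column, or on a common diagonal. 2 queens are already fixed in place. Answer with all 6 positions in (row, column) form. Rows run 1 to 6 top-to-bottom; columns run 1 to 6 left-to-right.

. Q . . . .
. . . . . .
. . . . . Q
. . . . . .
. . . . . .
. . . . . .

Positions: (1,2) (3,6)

Row 2: attacked by (1,2)→{1,2,3}; (3,6)→{5,6}. Safe: 4. Place at column 4.
Row 4: attacked by (1,2)→{2,5}; (2,4)→{2,4,6}; (3,6)→{5,6}. Safe: 1, 3. Place at column 1.
Row 5: attacked by (1,2)→{2,6}; (2,4)→{1,4}; (3,6)→{4,6}; (4,1)→{1,2}. Safe: 3, 5. Place at column 3.
Row 6: attacked by (1,2)→{2}; (2,4)→{4}; (3,6)→{3,6}; (4,1)→{1,3}; (5,3)→{2,3,4}. Safe: 5. Place at column 5.
Columns [2, 4, 6, 1, 3, 5], r−c [-1, -2, -3, 3, 2, 1], r+c [3, 6, 9, 5, 8, 11] are all distinct, so no two queens attack.

(1,2) (2,4) (3,6) (4,1) (5,3) (6,5)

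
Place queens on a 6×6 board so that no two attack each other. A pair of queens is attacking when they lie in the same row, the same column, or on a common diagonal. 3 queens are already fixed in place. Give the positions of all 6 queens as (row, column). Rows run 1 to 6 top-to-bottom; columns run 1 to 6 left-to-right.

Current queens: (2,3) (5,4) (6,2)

Row 1: attacked by (2,3)→{2,3,4}; (5,4)→{4}; (6,2)→{2}. Safe: 1, 5, 6. Place at column 5.
Row 3: attacked by (1,5)→{3,5}; (2,3)→{2,3,4}; (5,4)→{2,4,6}; (6,2)→{2,5}. Safe: 1. Place at column 1.
Row 4: attacked by (1,5)→{2,5}; (2,3)→{1,3,5}; (3,1)→{1,2}; (5,4)→{3,4,5}; (6,2)→{2,4}. Safe: 6. Place at column 6.
Columns [5, 3, 1, 6, 4, 2], r−c [-4, -1, 2, -2, 1, 4], r+c [6, 5, 4, 10, 9, 8] are all distinct, so no two queens attack.

(1,5) (2,3) (3,1) (4,6) (5,4) (6,2)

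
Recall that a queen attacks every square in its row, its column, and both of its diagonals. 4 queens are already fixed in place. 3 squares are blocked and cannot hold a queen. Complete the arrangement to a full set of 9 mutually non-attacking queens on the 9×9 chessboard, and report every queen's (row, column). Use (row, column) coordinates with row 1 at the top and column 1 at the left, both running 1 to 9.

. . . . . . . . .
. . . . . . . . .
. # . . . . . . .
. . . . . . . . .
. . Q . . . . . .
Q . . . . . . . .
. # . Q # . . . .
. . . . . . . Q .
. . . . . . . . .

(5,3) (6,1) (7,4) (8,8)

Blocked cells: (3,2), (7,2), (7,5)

Row 1: attacked by (5,3)→{3,7}; (6,1)→{1,6}; (7,4)→{4}; (8,8)→{1,8}. Safe: 2, 5, 9. Place at column 2.
Row 2: attacked by (1,2)→{1,2,3}; (5,3)→{3,6}; (6,1)→{1,5}; (7,4)→{4,9}; (8,8)→{2,8}. Safe: 7. Place at column 7.
Row 3: attacked by (1,2)→{2,4}; (2,7)→{6,7,8}; (5,3)→{1,3,5}; (6,1)→{1,4}; (7,4)→{4,8}; (8,8)→{3,8}. Blocked: 2. Safe: 9. Place at column 9.
Row 4: attacked by (1,2)→{2,5}; (2,7)→{5,7,9}; (3,9)→{8,9}; (5,3)→{2,3,4}; (6,1)→{1,3}; (7,4)→{1,4,7}; (8,8)→{4,8}. Safe: 6. Place at column 6.
Row 9: attacked by (1,2)→{2}; (2,7)→{7}; (3,9)→{3,9}; (4,6)→{1,6}; (5,3)→{3,7}; (6,1)→{1,4}; (7,4)→{2,4,6}; (8,8)→{7,8,9}. Safe: 5. Place at column 5.
Columns [2, 7, 9, 6, 3, 1, 4, 8, 5], r−c [-1, -5, -6, -2, 2, 5, 3, 0, 4], r+c [3, 9, 12, 10, 8, 7, 11, 16, 14] are all distinct, so no two queens attack.

(1,2) (2,7) (3,9) (4,6) (5,3) (6,1) (7,4) (8,8) (9,5)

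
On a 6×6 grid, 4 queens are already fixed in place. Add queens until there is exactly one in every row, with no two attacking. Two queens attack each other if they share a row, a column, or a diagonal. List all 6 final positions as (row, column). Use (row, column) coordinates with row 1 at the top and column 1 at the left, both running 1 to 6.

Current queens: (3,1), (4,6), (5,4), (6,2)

Row 1: attacked by (3,1)→{1,3}; (4,6)→{3,6}; (5,4)→{4}; (6,2)→{2}. Safe: 5. Place at column 5.
Row 2: attacked by (1,5)→{4,5,6}; (3,1)→{1,2}; (4,6)→{4,6}; (5,4)→{1,4}; (6,2)→{2,6}. Safe: 3. Place at column 3.
Columns [5, 3, 1, 6, 4, 2], r−c [-4, -1, 2, -2, 1, 4], r+c [6, 5, 4, 10, 9, 8] are all distinct, so no two queens attack.

(1,5) (2,3) (3,1) (4,6) (5,4) (6,2)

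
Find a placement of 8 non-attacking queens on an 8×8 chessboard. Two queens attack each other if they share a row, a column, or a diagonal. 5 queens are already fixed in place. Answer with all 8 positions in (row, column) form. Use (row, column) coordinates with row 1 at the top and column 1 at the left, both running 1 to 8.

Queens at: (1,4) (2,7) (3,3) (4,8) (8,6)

(1,4) (2,7) (3,3) (4,8) (5,2) (6,5) (7,1) (8,6)

Row 5: attacked by (1,4)→{4,8}; (2,7)→{4,7}; (3,3)→{1,3,5}; (4,8)→{7,8}; (8,6)→{3,6}. Safe: 2. Place at column 2.
Row 6: attacked by (1,4)→{4}; (2,7)→{3,7}; (3,3)→{3,6}; (4,8)→{6,8}; (5,2)→{1,2,3}; (8,6)→{4,6,8}. Safe: 5. Place at column 5.
Row 7: attacked by (1,4)→{4}; (2,7)→{2,7}; (3,3)→{3,7}; (4,8)→{5,8}; (5,2)→{2,4}; (6,5)→{4,5,6}; (8,6)→{5,6,7}. Safe: 1. Place at column 1.
Columns [4, 7, 3, 8, 2, 5, 1, 6], r−c [-3, -5, 0, -4, 3, 1, 6, 2], r+c [5, 9, 6, 12, 7, 11, 8, 14] are all distinct, so no two queens attack.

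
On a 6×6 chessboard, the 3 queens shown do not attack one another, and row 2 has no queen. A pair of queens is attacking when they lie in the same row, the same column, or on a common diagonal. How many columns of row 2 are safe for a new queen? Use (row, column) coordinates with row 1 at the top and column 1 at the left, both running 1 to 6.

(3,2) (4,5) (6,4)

1

(3,2) attacks row 2 at column 2 and diagonals 1, 3.
(4,5) attacks row 2 at column 5 and diagonals 3.
(6,4) attacks row 2 at column 4.
Attacked columns: {1, 2, 3, 4, 5}. Safe: {6}.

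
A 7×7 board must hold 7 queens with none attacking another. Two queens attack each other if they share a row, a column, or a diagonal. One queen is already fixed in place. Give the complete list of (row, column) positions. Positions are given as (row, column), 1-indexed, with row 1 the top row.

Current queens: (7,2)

Row 1: attacked by (7,2)→{2}. Safe: 1, 3, 4, 5, 6, 7. Place at column 4.
Row 2: attacked by (1,4)→{3,4,5}; (7,2)→{2,7}. Safe: 1, 6. Place at column 6.
Row 3: attacked by (1,4)→{2,4,6}; (2,6)→{5,6,7}; (7,2)→{2,6}. Safe: 1, 3. Place at column 1.
Row 4: attacked by (1,4)→{1,4,7}; (2,6)→{4,6}; (3,1)→{1,2}; (7,2)→{2,5}. Safe: 3. Place at column 3.
Row 5: attacked by (1,4)→{4}; (2,6)→{3,6}; (3,1)→{1,3}; (4,3)→{2,3,4}; (7,2)→{2,4}. Safe: 5, 7. Place at column 5.
Row 6: attacked by (1,4)→{4}; (2,6)→{2,6}; (3,1)→{1,4}; (4,3)→{1,3,5}; (5,5)→{4,5,6}; (7,2)→{1,2,3}. Safe: 7. Place at column 7.
Columns [4, 6, 1, 3, 5, 7, 2], r−c [-3, -4, 2, 1, 0, -1, 5], r+c [5, 8, 4, 7, 10, 13, 9] are all distinct, so no two queens attack.

(1,4) (2,6) (3,1) (4,3) (5,5) (6,7) (7,2)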